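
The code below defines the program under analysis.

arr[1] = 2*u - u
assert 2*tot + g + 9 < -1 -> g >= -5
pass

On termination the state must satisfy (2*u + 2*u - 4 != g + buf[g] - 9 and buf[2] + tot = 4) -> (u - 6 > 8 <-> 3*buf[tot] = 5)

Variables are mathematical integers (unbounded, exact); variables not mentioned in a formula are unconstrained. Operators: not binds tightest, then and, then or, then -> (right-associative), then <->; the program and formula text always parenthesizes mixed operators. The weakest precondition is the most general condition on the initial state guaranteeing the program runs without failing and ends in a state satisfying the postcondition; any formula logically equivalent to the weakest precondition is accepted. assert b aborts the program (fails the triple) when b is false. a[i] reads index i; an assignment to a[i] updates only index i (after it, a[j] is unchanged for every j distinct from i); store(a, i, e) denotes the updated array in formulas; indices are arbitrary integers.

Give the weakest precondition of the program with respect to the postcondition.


Working backward. After the program, the postcondition (2*u + 2*u - 4 != g + buf[g] - 9 and buf[2] + tot = 4) -> (u - 6 > 8 <-> 3*buf[tot] = 5) must hold; in canonical form it is (4*u != buf[g] + g - 5 and buf[2] + tot = 4) -> (u > 14 <-> 3*buf[tot] = 5).
Before skip: (4*u != buf[g] + g - 5 and buf[2] + tot = 4) -> (u > 14 <-> 3*buf[tot] = 5)
Before assert 2*tot + g + 9 < -1 -> g >= -5: (g + 2*tot < -10 -> g >= -5) and ((4*u != buf[g] + g - 5 and buf[2] + tot = 4) -> (u > 14 <-> 3*buf[tot] = 5))
Before arr[1] := 2*u - u: (g + 2*tot < -10 -> g >= -5) and ((4*u != buf[g] + g - 5 and buf[2] + tot = 4) -> (u > 14 <-> 3*buf[tot] = 5))
Answer: WP = (g + 2*tot < -10 -> g >= -5) and ((4*u != buf[g] + g - 5 and buf[2] + tot = 4) -> (u > 14 <-> 3*buf[tot] = 5))


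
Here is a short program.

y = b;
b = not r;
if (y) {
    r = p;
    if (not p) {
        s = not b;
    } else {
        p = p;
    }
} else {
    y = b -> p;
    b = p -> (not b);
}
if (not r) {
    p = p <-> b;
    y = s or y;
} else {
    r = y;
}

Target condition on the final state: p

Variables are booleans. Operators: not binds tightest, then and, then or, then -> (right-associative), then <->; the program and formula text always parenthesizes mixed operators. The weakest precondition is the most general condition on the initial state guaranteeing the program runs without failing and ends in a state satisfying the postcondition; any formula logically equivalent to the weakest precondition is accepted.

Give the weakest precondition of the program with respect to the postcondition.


Working backward. After the program, p must hold.
Then branch requires p <-> b; else branch requires p.
Before the if: ((not r) -> (p <-> b)) and (r -> p)
Then branch requires ((not p) -> ((not p) -> (p <-> b))) and (p -> ((not p) -> (p <-> b))); else branch requires ((not r) -> (p <-> (p -> (not b)))) and (r -> p).
Before the if: (y -> (((not p) -> ((not p) -> (p <-> b))) and (p -> ((not p) -> (p <-> b))))) and ((not y) -> (((not r) -> (p <-> (p -> (not b)))) and (r -> p)))
Before b := not r: (y -> (((not p) -> ((not p) -> (p <-> (not r)))) and (p -> ((not p) -> (p <-> (not r)))))) and ((not y) -> (((not r) -> (p <-> (p -> r))) and (r -> p)))
Before y := b: (b -> (((not p) -> ((not p) -> (p <-> (not r)))) and (p -> ((not p) -> (p <-> (not r)))))) and ((not b) -> (((not r) -> (p <-> (p -> r))) and (r -> p)))
Answer: WP = (b -> (((not p) -> ((not p) -> (p <-> (not r)))) and (p -> ((not p) -> (p <-> (not r)))))) and ((not b) -> (((not r) -> (p <-> (p -> r))) and (r -> p)))


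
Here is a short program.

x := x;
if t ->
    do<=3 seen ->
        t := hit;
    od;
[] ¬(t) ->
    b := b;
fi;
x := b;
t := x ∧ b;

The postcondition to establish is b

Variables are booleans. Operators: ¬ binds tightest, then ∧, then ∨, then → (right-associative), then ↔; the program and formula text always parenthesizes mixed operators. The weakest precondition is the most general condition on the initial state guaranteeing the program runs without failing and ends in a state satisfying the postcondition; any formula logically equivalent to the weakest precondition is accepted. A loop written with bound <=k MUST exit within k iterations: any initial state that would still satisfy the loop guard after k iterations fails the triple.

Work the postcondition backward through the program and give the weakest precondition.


Working backward. After the program, b must hold.
Before t := x ∧ b: b
Before x := b: b
Then branch requires (seen → ((seen → ((seen → ((¬seen) ∧ b)) ∧ ((¬seen) → b))) ∧ ((¬seen) → b))) ∧ ((¬seen) → b); else branch requires b.
Before the if: (t → ((seen → ((seen → ((seen → ((¬seen) ∧ b)) ∧ ((¬seen) → b))) ∧ ((¬seen) → b))) ∧ ((¬seen) → b))) ∧ ((¬t) → b)
Before x := x: (t → ((seen → ((seen → ((seen → ((¬seen) ∧ b)) ∧ ((¬seen) → b))) ∧ ((¬seen) → b))) ∧ ((¬seen) → b))) ∧ ((¬t) → b)
Answer: WP = (t → ((seen → ((seen → ((seen → ((¬seen) ∧ b)) ∧ ((¬seen) → b))) ∧ ((¬seen) → b))) ∧ ((¬seen) → b))) ∧ ((¬t) → b)


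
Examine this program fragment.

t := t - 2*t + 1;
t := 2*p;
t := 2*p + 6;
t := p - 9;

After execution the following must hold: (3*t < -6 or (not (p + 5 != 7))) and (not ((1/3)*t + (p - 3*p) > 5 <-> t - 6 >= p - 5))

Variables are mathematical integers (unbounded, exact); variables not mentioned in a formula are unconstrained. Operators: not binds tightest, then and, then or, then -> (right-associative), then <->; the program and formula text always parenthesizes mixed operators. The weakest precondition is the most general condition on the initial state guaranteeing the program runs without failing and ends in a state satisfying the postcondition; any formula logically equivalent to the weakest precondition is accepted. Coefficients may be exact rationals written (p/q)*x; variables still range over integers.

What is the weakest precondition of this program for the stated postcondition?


Working backward. After the program, the postcondition (3*t < -6 or (not (p + 5 != 7))) and (not ((1/3)*t + (p - 3*p) > 5 <-> t - 6 >= p - 5)) must hold; in canonical form it is (3*t < -6 or (not (p != 2))) and (not ((1/3)*t > 2*p + 5 <-> t >= p + 1)).
Before t := p - 9: (3*p < 21 or (not (p != 2))) and (5/3)*p < -8
Before t := 2*p + 6: (3*p < 21 or (not (p != 2))) and (5/3)*p < -8
Before t := 2*p: (3*p < 21 or (not (p != 2))) and (5/3)*p < -8
Before t := t - 2*t + 1: (3*p < 21 or (not (p != 2))) and (5/3)*p < -8
Answer: WP = (3*p < 21 or (not (p != 2))) and (5/3)*p < -8


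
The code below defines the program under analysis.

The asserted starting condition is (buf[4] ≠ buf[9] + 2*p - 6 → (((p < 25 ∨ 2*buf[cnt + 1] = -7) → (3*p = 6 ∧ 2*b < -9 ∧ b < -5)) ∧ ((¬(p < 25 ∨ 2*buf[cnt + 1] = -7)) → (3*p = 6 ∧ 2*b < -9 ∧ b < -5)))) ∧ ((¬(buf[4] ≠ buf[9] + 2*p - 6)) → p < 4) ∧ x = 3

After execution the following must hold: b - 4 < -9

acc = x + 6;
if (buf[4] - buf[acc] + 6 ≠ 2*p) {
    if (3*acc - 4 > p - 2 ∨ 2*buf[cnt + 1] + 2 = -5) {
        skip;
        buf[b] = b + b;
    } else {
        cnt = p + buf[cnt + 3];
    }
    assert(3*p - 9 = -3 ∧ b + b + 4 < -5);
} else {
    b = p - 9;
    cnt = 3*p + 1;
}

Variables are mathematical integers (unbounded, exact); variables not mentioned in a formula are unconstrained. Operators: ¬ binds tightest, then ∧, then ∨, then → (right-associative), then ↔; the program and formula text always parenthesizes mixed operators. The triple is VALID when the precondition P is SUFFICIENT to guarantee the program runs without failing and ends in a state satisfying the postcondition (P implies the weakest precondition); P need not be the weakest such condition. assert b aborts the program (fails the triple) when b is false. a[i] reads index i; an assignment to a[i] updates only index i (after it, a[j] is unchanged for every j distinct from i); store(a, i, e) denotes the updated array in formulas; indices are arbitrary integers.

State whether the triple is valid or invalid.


Working backward. After the program, the postcondition b - 4 < -9 must hold; in canonical form it is b < -5.
Then branch requires ((3*acc > p + 2 ∨ 2*buf[cnt + 1] = -7) → (3*p = 6 ∧ 2*b < -9 ∧ b < -5)) ∧ ((¬(3*acc > p + 2 ∨ 2*buf[cnt + 1] = -7)) → (3*p = 6 ∧ 2*b < -9 ∧ b < -5)); else branch requires p < 4.
Before the if: (buf[4] ≠ buf[acc] + 2*p - 6 → (((3*acc > p + 2 ∨ 2*buf[cnt + 1] = -7) → (3*p = 6 ∧ 2*b < -9 ∧ b < -5)) ∧ ((¬(3*acc > p + 2 ∨ 2*buf[cnt + 1] = -7)) → (3*p = 6 ∧ 2*b < -9 ∧ b < -5)))) ∧ ((¬(buf[4] ≠ buf[acc] + 2*p - 6)) → p < 4)
Before acc := x + 6: (buf[4] ≠ buf[x + 6] + 2*p - 6 → (((3*x > p - 16 ∨ 2*buf[cnt + 1] = -7) → (3*p = 6 ∧ 2*b < -9 ∧ b < -5)) ∧ ((¬(3*x > p - 16 ∨ 2*buf[cnt + 1] = -7)) → (3*p = 6 ∧ 2*b < -9 ∧ b < -5)))) ∧ ((¬(buf[4] ≠ buf[x + 6] + 2*p - 6)) → p < 4)
The weakest precondition is (buf[4] ≠ buf[x + 6] + 2*p - 6 → (((3*x > p - 16 ∨ 2*buf[cnt + 1] = -7) → (3*p = 6 ∧ 2*b < -9 ∧ b < -5)) ∧ ((¬(3*x > p - 16 ∨ 2*buf[cnt + 1] = -7)) → (3*p = 6 ∧ 2*b < -9 ∧ b < -5)))) ∧ ((¬(buf[4] ≠ buf[x + 6] + 2*p - 6)) → p < 4).
Check whether (buf[4] ≠ buf[9] + 2*p - 6 → (((p < 25 ∨ 2*buf[cnt + 1] = -7) → (3*p = 6 ∧ 2*b < -9 ∧ b < -5)) ∧ ((¬(p < 25 ∨ 2*buf[cnt + 1] = -7)) → (3*p = 6 ∧ 2*b < -9 ∧ b < -5)))) ∧ ((¬(buf[4] ≠ buf[9] + 2*p - 6)) → p < 4) ∧ x = 3 implies it.
Every state satisfying the precondition satisfies the weakest precondition: the implication holds.
Answer: valid


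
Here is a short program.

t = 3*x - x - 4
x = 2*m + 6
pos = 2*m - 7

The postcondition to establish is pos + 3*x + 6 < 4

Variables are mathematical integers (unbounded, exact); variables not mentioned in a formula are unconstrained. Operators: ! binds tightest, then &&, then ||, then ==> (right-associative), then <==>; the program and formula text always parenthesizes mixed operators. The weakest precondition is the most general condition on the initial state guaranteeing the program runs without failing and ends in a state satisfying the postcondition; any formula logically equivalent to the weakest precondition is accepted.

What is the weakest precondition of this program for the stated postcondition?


Working backward. After the program, the postcondition pos + 3*x + 6 < 4 must hold; in canonical form it is pos + 3*x < -2.
Before pos := 2*m - 7: 2*m + 3*x < 5
Before x := 2*m + 6: 8*m < -13
Before t := 3*x - x - 4: 8*m < -13
Answer: WP = 8*m < -13


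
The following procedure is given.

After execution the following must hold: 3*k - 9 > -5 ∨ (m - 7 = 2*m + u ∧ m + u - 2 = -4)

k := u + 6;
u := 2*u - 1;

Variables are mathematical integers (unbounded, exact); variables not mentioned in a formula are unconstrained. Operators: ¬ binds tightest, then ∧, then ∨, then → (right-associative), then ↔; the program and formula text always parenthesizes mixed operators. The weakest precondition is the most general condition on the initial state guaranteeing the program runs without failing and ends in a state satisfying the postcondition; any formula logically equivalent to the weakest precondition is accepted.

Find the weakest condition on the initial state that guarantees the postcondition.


Working backward. After the program, the postcondition 3*k - 9 > -5 ∨ (m - 7 = 2*m + u ∧ m + u - 2 = -4) must hold; in canonical form it is 3*k > 4 ∨ (m + u = -7 ∧ m + u = -2).
Before u := 2*u - 1: 3*k > 4 ∨ (m + 2*u = -6 ∧ m + 2*u = -1)
Before k := u + 6: 3*u > -14 ∨ (m + 2*u = -6 ∧ m + 2*u = -1)
Answer: WP = 3*u > -14 ∨ (m + 2*u = -6 ∧ m + 2*u = -1)


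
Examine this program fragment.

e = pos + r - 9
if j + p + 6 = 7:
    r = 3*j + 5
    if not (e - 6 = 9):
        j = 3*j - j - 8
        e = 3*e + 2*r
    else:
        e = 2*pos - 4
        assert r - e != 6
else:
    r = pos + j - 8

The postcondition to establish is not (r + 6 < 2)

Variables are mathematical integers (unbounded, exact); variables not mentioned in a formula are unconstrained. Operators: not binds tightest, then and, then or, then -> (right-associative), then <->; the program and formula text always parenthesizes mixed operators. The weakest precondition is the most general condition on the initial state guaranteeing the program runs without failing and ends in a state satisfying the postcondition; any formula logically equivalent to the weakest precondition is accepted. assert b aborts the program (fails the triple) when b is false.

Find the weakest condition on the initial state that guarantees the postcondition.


Working backward. After the program, the postcondition not (r + 6 < 2) must hold; in canonical form it is not (r < -4).
Then branch requires ((not (e = 15)) -> (not (3*j < -9))) and (e = 15 -> (3*j != 2*pos - 3 and (not (3*j < -9)))); else branch requires not (j + pos < 4).
Before the if: (j + p = 1 -> (((not (e = 15)) -> (not (3*j < -9))) and (e = 15 -> (3*j != 2*pos - 3 and (not (3*j < -9)))))) and ((not (j + p = 1)) -> (not (j + pos < 4)))
Before e := pos + r - 9: (j + p = 1 -> (((not (pos + r = 24)) -> (not (3*j < -9))) and (pos + r = 24 -> (3*j != 2*pos - 3 and (not (3*j < -9)))))) and ((not (j + p = 1)) -> (not (j + pos < 4)))
Answer: WP = (j + p = 1 -> (((not (pos + r = 24)) -> (not (3*j < -9))) and (pos + r = 24 -> (3*j != 2*pos - 3 and (not (3*j < -9)))))) and ((not (j + p = 1)) -> (not (j + pos < 4)))


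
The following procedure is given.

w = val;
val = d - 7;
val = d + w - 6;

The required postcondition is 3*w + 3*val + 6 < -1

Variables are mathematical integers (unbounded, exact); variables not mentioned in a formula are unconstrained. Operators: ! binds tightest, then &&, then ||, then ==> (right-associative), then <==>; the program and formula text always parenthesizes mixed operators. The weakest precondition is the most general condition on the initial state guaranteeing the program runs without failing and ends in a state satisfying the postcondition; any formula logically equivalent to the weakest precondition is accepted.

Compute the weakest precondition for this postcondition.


Working backward. After the program, the postcondition 3*w + 3*val + 6 < -1 must hold; in canonical form it is 3*val + 3*w < -7.
Before val := d + w - 6: 3*d + 6*w < 11
Before val := d - 7: 3*d + 6*w < 11
Before w := val: 3*d + 6*val < 11
Answer: WP = 3*d + 6*val < 11


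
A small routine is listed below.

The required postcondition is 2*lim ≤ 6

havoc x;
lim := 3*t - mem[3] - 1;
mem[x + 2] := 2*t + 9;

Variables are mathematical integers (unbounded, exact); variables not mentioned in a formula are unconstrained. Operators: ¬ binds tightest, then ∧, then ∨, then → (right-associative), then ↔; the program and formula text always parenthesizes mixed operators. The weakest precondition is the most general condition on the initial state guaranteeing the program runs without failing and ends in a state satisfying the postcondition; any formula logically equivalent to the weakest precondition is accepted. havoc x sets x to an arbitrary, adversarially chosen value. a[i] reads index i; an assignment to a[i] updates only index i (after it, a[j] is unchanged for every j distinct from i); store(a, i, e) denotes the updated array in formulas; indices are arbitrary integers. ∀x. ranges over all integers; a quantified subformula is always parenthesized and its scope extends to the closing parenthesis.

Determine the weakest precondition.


Working backward. After the program, 2*lim ≤ 6 must hold.
Before mem[x + 2] := 2*t + 9: 2*lim ≤ 6
Before lim := 3*t - mem[3] - 1: 6*t ≤ 2*mem[3] + 8
Before havoc x: 6*t ≤ 2*mem[3] + 8
Answer: WP = 6*t ≤ 2*mem[3] + 8


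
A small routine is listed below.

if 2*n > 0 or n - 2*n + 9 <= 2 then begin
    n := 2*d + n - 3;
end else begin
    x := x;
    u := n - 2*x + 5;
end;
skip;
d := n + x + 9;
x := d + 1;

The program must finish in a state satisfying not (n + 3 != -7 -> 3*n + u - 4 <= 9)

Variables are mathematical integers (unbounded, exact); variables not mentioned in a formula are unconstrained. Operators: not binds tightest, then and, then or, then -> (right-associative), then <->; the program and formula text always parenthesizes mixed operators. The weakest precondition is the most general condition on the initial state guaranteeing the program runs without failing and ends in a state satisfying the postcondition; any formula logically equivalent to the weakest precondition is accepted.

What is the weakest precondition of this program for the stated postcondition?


Working backward. After the program, the postcondition not (n + 3 != -7 -> 3*n + u - 4 <= 9) must hold; in canonical form it is not (n != -10 -> 3*n + u <= 13).
Before x := d + 1: not (n != -10 -> 3*n + u <= 13)
Before d := n + x + 9: not (n != -10 -> 3*n + u <= 13)
Before skip: not (n != -10 -> 3*n + u <= 13)
Then branch requires not (2*d + n != -7 -> 6*d + 3*n + u <= 22); else branch requires not (n != -10 -> 4*n <= 2*x + 8).
Before the if: ((2*n > 0 or n >= 7) -> (not (2*d + n != -7 -> 6*d + 3*n + u <= 22))) and ((not (2*n > 0 or n >= 7)) -> (not (n != -10 -> 4*n <= 2*x + 8)))
Answer: WP = ((2*n > 0 or n >= 7) -> (not (2*d + n != -7 -> 6*d + 3*n + u <= 22))) and ((not (2*n > 0 or n >= 7)) -> (not (n != -10 -> 4*n <= 2*x + 8)))


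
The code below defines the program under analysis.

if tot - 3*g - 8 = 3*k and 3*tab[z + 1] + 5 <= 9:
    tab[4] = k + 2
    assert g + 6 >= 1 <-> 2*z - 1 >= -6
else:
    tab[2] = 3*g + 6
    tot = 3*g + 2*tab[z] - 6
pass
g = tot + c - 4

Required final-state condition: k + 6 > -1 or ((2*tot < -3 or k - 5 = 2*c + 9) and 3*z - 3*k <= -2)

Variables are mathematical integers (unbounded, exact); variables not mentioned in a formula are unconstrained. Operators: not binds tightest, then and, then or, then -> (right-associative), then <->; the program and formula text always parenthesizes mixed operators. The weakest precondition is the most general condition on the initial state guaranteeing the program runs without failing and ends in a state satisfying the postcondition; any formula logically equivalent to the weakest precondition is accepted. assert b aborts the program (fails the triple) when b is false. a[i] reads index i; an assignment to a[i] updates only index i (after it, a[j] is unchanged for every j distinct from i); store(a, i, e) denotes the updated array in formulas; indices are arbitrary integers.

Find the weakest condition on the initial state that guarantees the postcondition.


Working backward. After the program, the postcondition k + 6 > -1 or ((2*tot < -3 or k - 5 = 2*c + 9) and 3*z - 3*k <= -2) must hold; in canonical form it is k > -7 or ((2*tot < -3 or k = 2*c + 14) and 3*z <= 3*k - 2).
Before g := tot + c - 4: k > -7 or ((2*tot < -3 or k = 2*c + 14) and 3*z <= 3*k - 2)
Before skip: k > -7 or ((2*tot < -3 or k = 2*c + 14) and 3*z <= 3*k - 2)
Then branch requires (g >= -5 <-> 2*z >= -5) and (k > -7 or ((2*tot < -3 or k = 2*c + 14) and 3*z <= 3*k - 2)); else branch requires k > -7 or ((4*store(tab, 2, 3*g + 6)[z] + 6*g < 9 or k = 2*c + 14) and 3*z <= 3*k - 2).
Before the if: ((tot = 3*g + 3*k + 8 and 3*tab[z + 1] <= 4) -> ((g >= -5 <-> 2*z >= -5) and (k > -7 or ((2*tot < -3 or k = 2*c + 14) and 3*z <= 3*k - 2)))) and ((not (tot = 3*g + 3*k + 8 and 3*tab[z + 1] <= 4)) -> (k > -7 or ((4*store(tab, 2, 3*g + 6)[z] + 6*g < 9 or k = 2*c + 14) and 3*z <= 3*k - 2)))
Answer: WP = ((tot = 3*g + 3*k + 8 and 3*tab[z + 1] <= 4) -> ((g >= -5 <-> 2*z >= -5) and (k > -7 or ((2*tot < -3 or k = 2*c + 14) and 3*z <= 3*k - 2)))) and ((not (tot = 3*g + 3*k + 8 and 3*tab[z + 1] <= 4)) -> (k > -7 or ((4*store(tab, 2, 3*g + 6)[z] + 6*g < 9 or k = 2*c + 14) and 3*z <= 3*k - 2)))


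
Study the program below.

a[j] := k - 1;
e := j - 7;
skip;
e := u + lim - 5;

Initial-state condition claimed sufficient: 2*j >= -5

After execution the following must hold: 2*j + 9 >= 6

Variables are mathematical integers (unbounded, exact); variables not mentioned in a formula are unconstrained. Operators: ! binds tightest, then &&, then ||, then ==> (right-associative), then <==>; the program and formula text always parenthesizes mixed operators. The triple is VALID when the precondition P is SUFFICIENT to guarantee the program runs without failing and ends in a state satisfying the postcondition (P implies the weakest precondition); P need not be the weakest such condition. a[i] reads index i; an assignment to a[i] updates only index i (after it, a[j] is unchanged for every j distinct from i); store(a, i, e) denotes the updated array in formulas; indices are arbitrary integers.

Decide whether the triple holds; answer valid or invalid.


Working backward. After the program, the postcondition 2*j + 9 >= 6 must hold; in canonical form it is 2*j >= -3.
Before e := u + lim - 5: 2*j >= -3
Before skip: 2*j >= -3
Before e := j - 7: 2*j >= -3
Before a[j] := k - 1: 2*j >= -3
The weakest precondition is 2*j >= -3.
Check whether 2*j >= -5 implies it.
Countermodel: at the initial state j = -2, the precondition holds but the weakest precondition fails.
Answer: invalid


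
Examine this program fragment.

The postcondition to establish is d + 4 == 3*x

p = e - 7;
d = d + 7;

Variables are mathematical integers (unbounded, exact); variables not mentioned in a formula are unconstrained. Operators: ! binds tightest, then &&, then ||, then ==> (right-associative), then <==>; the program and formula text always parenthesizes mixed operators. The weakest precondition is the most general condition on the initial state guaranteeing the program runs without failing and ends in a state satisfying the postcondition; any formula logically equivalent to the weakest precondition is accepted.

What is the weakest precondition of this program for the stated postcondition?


Working backward. After the program, the postcondition d + 4 == 3*x must hold; in canonical form it is d == 3*x - 4.
Before d := d + 7: d == 3*x - 11
Before p := e - 7: d == 3*x - 11
Answer: WP = d == 3*x - 11


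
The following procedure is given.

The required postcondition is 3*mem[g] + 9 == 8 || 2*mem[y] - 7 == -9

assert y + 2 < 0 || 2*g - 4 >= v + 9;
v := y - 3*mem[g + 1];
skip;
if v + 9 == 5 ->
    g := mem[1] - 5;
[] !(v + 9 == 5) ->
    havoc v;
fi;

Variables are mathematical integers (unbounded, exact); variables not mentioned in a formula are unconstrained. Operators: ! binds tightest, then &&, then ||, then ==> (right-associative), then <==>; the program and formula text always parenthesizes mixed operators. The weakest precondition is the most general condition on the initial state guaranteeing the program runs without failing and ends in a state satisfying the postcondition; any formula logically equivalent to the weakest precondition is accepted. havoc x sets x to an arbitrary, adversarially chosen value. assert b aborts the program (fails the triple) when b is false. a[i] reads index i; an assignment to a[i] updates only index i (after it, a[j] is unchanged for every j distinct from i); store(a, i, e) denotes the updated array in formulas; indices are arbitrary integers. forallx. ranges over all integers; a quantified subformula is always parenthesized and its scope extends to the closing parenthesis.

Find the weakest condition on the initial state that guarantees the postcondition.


Working backward. After the program, the postcondition 3*mem[g] + 9 == 8 || 2*mem[y] - 7 == -9 must hold; in canonical form it is 3*mem[g] == -1 || 2*mem[y] == -2.
Then branch requires 3*mem[mem[1] - 5] == -1 || 2*mem[y] == -2; else branch requires 3*mem[g] == -1 || 2*mem[y] == -2.
Before the if: (v == -4 ==> (3*mem[mem[1] - 5] == -1 || 2*mem[y] == -2)) && ((!(v == -4)) ==> (3*mem[g] == -1 || 2*mem[y] == -2))
Before skip: (v == -4 ==> (3*mem[mem[1] - 5] == -1 || 2*mem[y] == -2)) && ((!(v == -4)) ==> (3*mem[g] == -1 || 2*mem[y] == -2))
Before v := y - 3*mem[g + 1]: (y == 3*mem[g + 1] - 4 ==> (3*mem[mem[1] - 5] == -1 || 2*mem[y] == -2)) && ((!(y == 3*mem[g + 1] - 4)) ==> (3*mem[g] == -1 || 2*mem[y] == -2))
Before assert y + 2 < 0 || 2*g - 4 >= v + 9: (y < -2 || 2*g >= v + 13) && (y == 3*mem[g + 1] - 4 ==> (3*mem[mem[1] - 5] == -1 || 2*mem[y] == -2)) && ((!(y == 3*mem[g + 1] - 4)) ==> (3*mem[g] == -1 || 2*mem[y] == -2))
Answer: WP = (y < -2 || 2*g >= v + 13) && (y == 3*mem[g + 1] - 4 ==> (3*mem[mem[1] - 5] == -1 || 2*mem[y] == -2)) && ((!(y == 3*mem[g + 1] - 4)) ==> (3*mem[g] == -1 || 2*mem[y] == -2))


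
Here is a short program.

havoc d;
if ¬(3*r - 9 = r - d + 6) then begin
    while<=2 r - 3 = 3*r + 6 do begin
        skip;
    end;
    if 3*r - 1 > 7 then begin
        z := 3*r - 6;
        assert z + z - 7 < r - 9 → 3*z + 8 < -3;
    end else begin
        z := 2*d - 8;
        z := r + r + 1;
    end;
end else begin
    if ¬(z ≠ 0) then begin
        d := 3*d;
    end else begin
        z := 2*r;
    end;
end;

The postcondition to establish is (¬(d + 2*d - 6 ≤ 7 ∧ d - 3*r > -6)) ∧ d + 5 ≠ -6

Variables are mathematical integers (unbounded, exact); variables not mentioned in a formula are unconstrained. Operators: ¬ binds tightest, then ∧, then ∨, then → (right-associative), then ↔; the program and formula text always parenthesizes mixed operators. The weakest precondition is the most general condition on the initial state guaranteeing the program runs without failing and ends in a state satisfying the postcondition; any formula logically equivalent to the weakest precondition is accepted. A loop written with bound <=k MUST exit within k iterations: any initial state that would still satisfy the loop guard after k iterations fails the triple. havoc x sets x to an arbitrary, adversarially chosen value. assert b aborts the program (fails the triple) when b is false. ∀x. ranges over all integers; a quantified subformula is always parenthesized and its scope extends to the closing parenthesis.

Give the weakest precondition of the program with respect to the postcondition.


Working backward. After the program, the postcondition (¬(d + 2*d - 6 ≤ 7 ∧ d - 3*r > -6)) ∧ d + 5 ≠ -6 must hold; in canonical form it is (¬(3*d ≤ 13 ∧ d > 3*r - 6)) ∧ d ≠ -11.
Then branch requires (2*r = -9 → ((2*r = -9 → ((¬(2*r = -9)) ∧ (3*r > 8 → ((5*r < 10 → 9*r < 7) ∧ (¬(3*d ≤ 13 ∧ d > 3*r - 6)) ∧ d ≠ -11)) ∧ ((¬(3*r > 8)) → ((¬(3*d ≤ 13 ∧ d > 3*r - 6)) ∧ d ≠ -11)))) ∧ ((¬(2*r = -9)) → ((3*r > 8 → ((5*r < 10 → 9*r < 7) ∧ (¬(3*d ≤ 13 ∧ d > 3*r - 6)) ∧ d ≠ -11)) ∧ ((¬(3*r > 8)) → ((¬(3*d ≤ 13 ∧ d > 3*r - 6)) ∧ d ≠ -11)))))) ∧ ((¬(2*r = -9)) → ((3*r > 8 → ((5*r < 10 → 9*r < 7) ∧ (¬(3*d ≤ 13 ∧ d > 3*r - 6)) ∧ d ≠ -11)) ∧ ((¬(3*r > 8)) → ((¬(3*d ≤ 13 ∧ d > 3*r - 6)) ∧ d ≠ -11)))); else branch requires ((¬(z ≠ 0)) → ((¬(9*d ≤ 13 ∧ 3*d > 3*r - 6)) ∧ 3*d ≠ -11)) ∧ (z ≠ 0 → ((¬(3*d ≤ 13 ∧ d > 3*r - 6)) ∧ d ≠ -11)).
Before the if: ((¬(d + 2*r = 15)) → ((2*r = -9 → ((2*r = -9 → ((¬(2*r = -9)) ∧ (3*r > 8 → ((5*r < 10 → 9*r < 7) ∧ (¬(3*d ≤ 13 ∧ d > 3*r - 6)) ∧ d ≠ -11)) ∧ ((¬(3*r > 8)) → ((¬(3*d ≤ 13 ∧ d > 3*r - 6)) ∧ d ≠ -11)))) ∧ ((¬(2*r = -9)) → ((3*r > 8 → ((5*r < 10 → 9*r < 7) ∧ (¬(3*d ≤ 13 ∧ d > 3*r - 6)) ∧ d ≠ -11)) ∧ ((¬(3*r > 8)) → ((¬(3*d ≤ 13 ∧ d > 3*r - 6)) ∧ d ≠ -11)))))) ∧ ((¬(2*r = -9)) → ((3*r > 8 → ((5*r < 10 → 9*r < 7) ∧ (¬(3*d ≤ 13 ∧ d > 3*r - 6)) ∧ d ≠ -11)) ∧ ((¬(3*r > 8)) → ((¬(3*d ≤ 13 ∧ d > 3*r - 6)) ∧ d ≠ -11)))))) ∧ (d + 2*r = 15 → (((¬(z ≠ 0)) → ((¬(9*d ≤ 13 ∧ 3*d > 3*r - 6)) ∧ 3*d ≠ -11)) ∧ (z ≠ 0 → ((¬(3*d ≤ 13 ∧ d > 3*r - 6)) ∧ d ≠ -11))))
Before havoc d: ∀d_1. (((¬(d_1 + 2*r = 15)) → ((2*r = -9 → ((2*r = -9 → ((¬(2*r = -9)) ∧ (3*r > 8 → ((5*r < 10 → 9*r < 7) ∧ (¬(3*d_1 ≤ 13 ∧ d_1 > 3*r - 6)) ∧ d_1 ≠ -11)) ∧ ((¬(3*r > 8)) → ((¬(3*d_1 ≤ 13 ∧ d_1 > 3*r - 6)) ∧ d_1 ≠ -11)))) ∧ ((¬(2*r = -9)) → ((3*r > 8 → ((5*r < 10 → 9*r < 7) ∧ (¬(3*d_1 ≤ 13 ∧ d_1 > 3*r - 6)) ∧ d_1 ≠ -11)) ∧ ((¬(3*r > 8)) → ((¬(3*d_1 ≤ 13 ∧ d_1 > 3*r - 6)) ∧ d_1 ≠ -11)))))) ∧ ((¬(2*r = -9)) → ((3*r > 8 → ((5*r < 10 → 9*r < 7) ∧ (¬(3*d_1 ≤ 13 ∧ d_1 > 3*r - 6)) ∧ d_1 ≠ -11)) ∧ ((¬(3*r > 8)) → ((¬(3*d_1 ≤ 13 ∧ d_1 > 3*r - 6)) ∧ d_1 ≠ -11)))))) ∧ (d_1 + 2*r = 15 → (((¬(z ≠ 0)) → ((¬(9*d_1 ≤ 13 ∧ 3*d_1 > 3*r - 6)) ∧ 3*d_1 ≠ -11)) ∧ (z ≠ 0 → ((¬(3*d_1 ≤ 13 ∧ d_1 > 3*r - 6)) ∧ d_1 ≠ -11)))))
Answer: WP = ∀d_1. (((¬(d_1 + 2*r = 15)) → ((2*r = -9 → ((2*r = -9 → ((¬(2*r = -9)) ∧ (3*r > 8 → ((5*r < 10 → 9*r < 7) ∧ (¬(3*d_1 ≤ 13 ∧ d_1 > 3*r - 6)) ∧ d_1 ≠ -11)) ∧ ((¬(3*r > 8)) → ((¬(3*d_1 ≤ 13 ∧ d_1 > 3*r - 6)) ∧ d_1 ≠ -11)))) ∧ ((¬(2*r = -9)) → ((3*r > 8 → ((5*r < 10 → 9*r < 7) ∧ (¬(3*d_1 ≤ 13 ∧ d_1 > 3*r - 6)) ∧ d_1 ≠ -11)) ∧ ((¬(3*r > 8)) → ((¬(3*d_1 ≤ 13 ∧ d_1 > 3*r - 6)) ∧ d_1 ≠ -11)))))) ∧ ((¬(2*r = -9)) → ((3*r > 8 → ((5*r < 10 → 9*r < 7) ∧ (¬(3*d_1 ≤ 13 ∧ d_1 > 3*r - 6)) ∧ d_1 ≠ -11)) ∧ ((¬(3*r > 8)) → ((¬(3*d_1 ≤ 13 ∧ d_1 > 3*r - 6)) ∧ d_1 ≠ -11)))))) ∧ (d_1 + 2*r = 15 → (((¬(z ≠ 0)) → ((¬(9*d_1 ≤ 13 ∧ 3*d_1 > 3*r - 6)) ∧ 3*d_1 ≠ -11)) ∧ (z ≠ 0 → ((¬(3*d_1 ≤ 13 ∧ d_1 > 3*r - 6)) ∧ d_1 ≠ -11)))))


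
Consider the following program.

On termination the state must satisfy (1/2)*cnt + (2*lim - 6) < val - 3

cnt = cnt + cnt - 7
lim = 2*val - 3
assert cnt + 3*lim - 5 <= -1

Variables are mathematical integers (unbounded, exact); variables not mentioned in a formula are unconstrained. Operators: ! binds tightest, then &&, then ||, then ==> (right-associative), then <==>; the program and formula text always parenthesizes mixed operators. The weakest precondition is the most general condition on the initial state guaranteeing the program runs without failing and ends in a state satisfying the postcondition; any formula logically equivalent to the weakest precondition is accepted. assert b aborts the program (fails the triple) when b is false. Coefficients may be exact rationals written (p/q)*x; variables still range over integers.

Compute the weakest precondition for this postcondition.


Working backward. After the program, the postcondition (1/2)*cnt + (2*lim - 6) < val - 3 must hold; in canonical form it is (1/2)*cnt + 2*lim < val + 3.
Before assert cnt + 3*lim - 5 <= -1: cnt + 3*lim <= 4 && (1/2)*cnt + 2*lim < val + 3
Before lim := 2*val - 3: cnt + 6*val <= 13 && (1/2)*cnt + 3*val < 9
Before cnt := cnt + cnt - 7: 2*cnt + 6*val <= 20 && cnt + 3*val < 25/2
Answer: WP = 2*cnt + 6*val <= 20 && cnt + 3*val < 25/2


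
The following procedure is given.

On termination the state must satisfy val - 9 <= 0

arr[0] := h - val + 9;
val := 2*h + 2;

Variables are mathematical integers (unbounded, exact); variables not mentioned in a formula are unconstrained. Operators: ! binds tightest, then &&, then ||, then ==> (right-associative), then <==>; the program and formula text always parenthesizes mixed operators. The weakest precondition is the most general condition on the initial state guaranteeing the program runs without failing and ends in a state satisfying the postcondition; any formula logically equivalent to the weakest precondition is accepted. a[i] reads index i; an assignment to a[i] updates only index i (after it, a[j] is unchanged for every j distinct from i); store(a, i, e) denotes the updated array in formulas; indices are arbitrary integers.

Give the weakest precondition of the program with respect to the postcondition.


Working backward. After the program, the postcondition val - 9 <= 0 must hold; in canonical form it is val <= 9.
Before val := 2*h + 2: 2*h <= 7
Before arr[0] := h - val + 9: 2*h <= 7
Answer: WP = 2*h <= 7


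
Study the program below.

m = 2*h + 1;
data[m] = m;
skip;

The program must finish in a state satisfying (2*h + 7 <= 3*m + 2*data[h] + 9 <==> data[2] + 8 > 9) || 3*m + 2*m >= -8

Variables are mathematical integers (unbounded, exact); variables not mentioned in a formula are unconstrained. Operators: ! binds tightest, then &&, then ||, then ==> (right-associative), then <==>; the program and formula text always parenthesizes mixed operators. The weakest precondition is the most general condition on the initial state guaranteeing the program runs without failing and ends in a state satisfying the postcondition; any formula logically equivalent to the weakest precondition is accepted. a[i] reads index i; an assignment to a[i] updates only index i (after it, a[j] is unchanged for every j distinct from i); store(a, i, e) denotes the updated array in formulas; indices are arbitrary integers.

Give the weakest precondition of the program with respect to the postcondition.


Working backward. After the program, the postcondition (2*h + 7 <= 3*m + 2*data[h] + 9 <==> data[2] + 8 > 9) || 3*m + 2*m >= -8 must hold; in canonical form it is (2*h <= 2*data[h] + 3*m + 2 <==> data[2] > 1) || 5*m >= -8.
Before skip: (2*h <= 2*data[h] + 3*m + 2 <==> data[2] > 1) || 5*m >= -8
Before data[m] := m: (2*h <= 2*store(data, m, m)[h] + 3*m + 2 <==> store(data, m, m)[2] > 1) || 5*m >= -8
Before m := 2*h + 1: (2*store(data, 2*h + 1, 2*h + 1)[h] + 4*h >= -5 <==> store(data, 2*h + 1, 2*h + 1)[2] > 1) || 10*h >= -13
Answer: WP = (2*store(data, 2*h + 1, 2*h + 1)[h] + 4*h >= -5 <==> store(data, 2*h + 1, 2*h + 1)[2] > 1) || 10*h >= -13


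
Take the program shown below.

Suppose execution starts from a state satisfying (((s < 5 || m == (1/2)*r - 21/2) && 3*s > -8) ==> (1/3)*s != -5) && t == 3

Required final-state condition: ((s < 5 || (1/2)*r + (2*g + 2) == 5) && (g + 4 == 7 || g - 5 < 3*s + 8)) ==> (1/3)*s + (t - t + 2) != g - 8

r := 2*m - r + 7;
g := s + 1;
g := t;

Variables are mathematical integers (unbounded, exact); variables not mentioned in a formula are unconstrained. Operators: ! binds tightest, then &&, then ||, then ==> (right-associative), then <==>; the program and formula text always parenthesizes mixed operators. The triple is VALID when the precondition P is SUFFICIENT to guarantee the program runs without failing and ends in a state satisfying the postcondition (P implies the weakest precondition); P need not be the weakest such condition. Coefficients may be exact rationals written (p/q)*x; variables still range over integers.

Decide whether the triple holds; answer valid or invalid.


Working backward. After the program, the postcondition ((s < 5 || (1/2)*r + (2*g + 2) == 5) && (g + 4 == 7 || g - 5 < 3*s + 8)) ==> (1/3)*s + (t - t + 2) != g - 8 must hold; in canonical form it is ((s < 5 || 2*g + (1/2)*r == 3) && (g == 3 || g < 3*s + 13)) ==> (1/3)*s != g - 10.
Before g := t: ((s < 5 || (1/2)*r + 2*t == 3) && (t == 3 || t < 3*s + 13)) ==> (1/3)*s != t - 10
Before g := s + 1: ((s < 5 || (1/2)*r + 2*t == 3) && (t == 3 || t < 3*s + 13)) ==> (1/3)*s != t - 10
Before r := 2*m - r + 7: ((s < 5 || m + 2*t == (1/2)*r - 1/2) && (t == 3 || t < 3*s + 13)) ==> (1/3)*s != t - 10
The weakest precondition is ((s < 5 || m + 2*t == (1/2)*r - 1/2) && (t == 3 || t < 3*s + 13)) ==> (1/3)*s != t - 10.
Check whether (((s < 5 || m == (1/2)*r - 21/2) && 3*s > -8) ==> (1/3)*s != -5) && t == 3 implies it.
Countermodel: at the initial state m = 0, r = 0, s = -21, t = 3, the precondition holds but the weakest precondition fails.
Answer: invalid


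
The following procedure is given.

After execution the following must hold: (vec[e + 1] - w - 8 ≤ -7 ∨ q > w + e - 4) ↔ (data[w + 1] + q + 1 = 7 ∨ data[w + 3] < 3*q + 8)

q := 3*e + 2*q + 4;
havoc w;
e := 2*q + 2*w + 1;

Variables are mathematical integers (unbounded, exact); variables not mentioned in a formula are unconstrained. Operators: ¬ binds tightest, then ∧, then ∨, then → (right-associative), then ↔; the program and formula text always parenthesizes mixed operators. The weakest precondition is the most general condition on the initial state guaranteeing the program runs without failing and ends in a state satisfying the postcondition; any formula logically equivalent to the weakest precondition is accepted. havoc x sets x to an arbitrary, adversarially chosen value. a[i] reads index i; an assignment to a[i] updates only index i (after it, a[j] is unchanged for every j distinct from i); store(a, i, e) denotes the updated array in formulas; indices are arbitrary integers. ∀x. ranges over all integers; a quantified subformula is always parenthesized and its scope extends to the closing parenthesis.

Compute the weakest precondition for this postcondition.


Working backward. After the program, the postcondition (vec[e + 1] - w - 8 ≤ -7 ∨ q > w + e - 4) ↔ (data[w + 1] + q + 1 = 7 ∨ data[w + 3] < 3*q + 8) must hold; in canonical form it is (vec[e + 1] ≤ w + 1 ∨ q > e + w - 4) ↔ (data[w + 1] + q = 6 ∨ data[w + 3] < 3*q + 8).
Before e := 2*q + 2*w + 1: (vec[2*q + 2*w + 2] ≤ w + 1 ∨ q + 3*w < 3) ↔ (data[w + 1] + q = 6 ∨ data[w + 3] < 3*q + 8)
Before havoc w: ∀w_1. ((vec[2*q + 2*w_1 + 2] ≤ w_1 + 1 ∨ q + 3*w_1 < 3) ↔ (data[w_1 + 1] + q = 6 ∨ data[w_1 + 3] < 3*q + 8))
Before q := 3*e + 2*q + 4: ∀w_1. ((vec[6*e + 4*q + 2*w_1 + 10] ≤ w_1 + 1 ∨ 3*e + 2*q + 3*w_1 < -1) ↔ (data[w_1 + 1] + 3*e + 2*q = 2 ∨ data[w_1 + 3] < 9*e + 6*q + 20))
Answer: WP = ∀w_1. ((vec[6*e + 4*q + 2*w_1 + 10] ≤ w_1 + 1 ∨ 3*e + 2*q + 3*w_1 < -1) ↔ (data[w_1 + 1] + 3*e + 2*q = 2 ∨ data[w_1 + 3] < 9*e + 6*q + 20))


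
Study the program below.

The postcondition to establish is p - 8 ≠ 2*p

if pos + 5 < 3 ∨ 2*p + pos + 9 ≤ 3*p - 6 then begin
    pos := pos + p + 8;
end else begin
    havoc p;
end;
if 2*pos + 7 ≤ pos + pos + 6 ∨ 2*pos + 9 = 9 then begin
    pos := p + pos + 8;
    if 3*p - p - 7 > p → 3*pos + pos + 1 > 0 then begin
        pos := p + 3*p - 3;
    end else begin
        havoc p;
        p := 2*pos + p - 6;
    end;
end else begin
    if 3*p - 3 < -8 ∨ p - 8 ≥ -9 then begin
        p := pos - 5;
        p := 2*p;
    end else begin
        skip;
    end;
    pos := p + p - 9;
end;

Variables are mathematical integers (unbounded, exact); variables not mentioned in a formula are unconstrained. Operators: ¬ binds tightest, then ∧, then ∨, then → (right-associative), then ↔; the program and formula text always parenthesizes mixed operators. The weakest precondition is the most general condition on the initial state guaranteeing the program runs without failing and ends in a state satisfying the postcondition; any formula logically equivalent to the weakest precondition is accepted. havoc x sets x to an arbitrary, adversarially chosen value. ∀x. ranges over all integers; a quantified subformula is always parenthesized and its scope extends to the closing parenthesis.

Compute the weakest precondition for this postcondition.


Working backward. After the program, the postcondition p - 8 ≠ 2*p must hold; in canonical form it is p ≠ -8.
Then branch requires ((p > 7 → 4*p + 4*pos > -33) → p ≠ -8) ∧ ((¬(p > 7 → 4*p + 4*pos > -33)) → (∀p_1. 2*p + p_1 + 2*pos ≠ -18)); else branch requires ((3*p < -5 ∨ p ≥ -1) → 2*pos ≠ 2) ∧ ((¬(3*p < -5 ∨ p ≥ -1)) → p ≠ -8).
Before the if: (2*pos = 0 → (((p > 7 → 4*p + 4*pos > -33) → p ≠ -8) ∧ ((¬(p > 7 → 4*p + 4*pos > -33)) → (∀p_1. 2*p + p_1 + 2*pos ≠ -18)))) ∧ ((¬(2*pos = 0)) → (((3*p < -5 ∨ p ≥ -1) → 2*pos ≠ 2) ∧ ((¬(3*p < -5 ∨ p ≥ -1)) → p ≠ -8)))
Then branch requires (2*p + 2*pos = -16 → (((p > 7 → 8*p + 4*pos > -65) → p ≠ -8) ∧ ((¬(p > 7 → 8*p + 4*pos > -65)) → (∀p_1. 4*p + p_1 + 2*pos ≠ -34)))) ∧ ((¬(2*p + 2*pos = -16)) → (((3*p < -5 ∨ p ≥ -1) → 2*p + 2*pos ≠ -14) ∧ ((¬(3*p < -5 ∨ p ≥ -1)) → p ≠ -8))); else branch requires ∀p_2. ((2*pos = 0 → (((p_2 > 7 → 4*p_2 + 4*pos > -33) → p_2 ≠ -8) ∧ ((¬(p_2 > 7 → 4*p_2 + 4*pos > -33)) → (∀p_1. p_1 + 2*p_2 + 2*pos ≠ -18)))) ∧ ((¬(2*pos = 0)) → (((3*p_2 < -5 ∨ p_2 ≥ -1) → 2*pos ≠ 2) ∧ ((¬(3*p_2 < -5 ∨ p_2 ≥ -1)) → p_2 ≠ -8)))).
Before the if: ((pos < -2 ∨ pos ≤ p - 15) → ((2*p + 2*pos = -16 → (((p > 7 → 8*p + 4*pos > -65) → p ≠ -8) ∧ ((¬(p > 7 → 8*p + 4*pos > -65)) → (∀p_1. 4*p + p_1 + 2*pos ≠ -34)))) ∧ ((¬(2*p + 2*pos = -16)) → (((3*p < -5 ∨ p ≥ -1) → 2*p + 2*pos ≠ -14) ∧ ((¬(3*p < -5 ∨ p ≥ -1)) → p ≠ -8))))) ∧ ((¬(pos < -2 ∨ pos ≤ p - 15)) → (∀p_2. ((2*pos = 0 → (((p_2 > 7 → 4*p_2 + 4*pos > -33) → p_2 ≠ -8) ∧ ((¬(p_2 > 7 → 4*p_2 + 4*pos > -33)) → (∀p_1. p_1 + 2*p_2 + 2*pos ≠ -18)))) ∧ ((¬(2*pos = 0)) → (((3*p_2 < -5 ∨ p_2 ≥ -1) → 2*pos ≠ 2) ∧ ((¬(3*p_2 < -5 ∨ p_2 ≥ -1)) → p_2 ≠ -8))))))
Answer: WP = ((pos < -2 ∨ pos ≤ p - 15) → ((2*p + 2*pos = -16 → (((p > 7 → 8*p + 4*pos > -65) → p ≠ -8) ∧ ((¬(p > 7 → 8*p + 4*pos > -65)) → (∀p_1. 4*p + p_1 + 2*pos ≠ -34)))) ∧ ((¬(2*p + 2*pos = -16)) → (((3*p < -5 ∨ p ≥ -1) → 2*p + 2*pos ≠ -14) ∧ ((¬(3*p < -5 ∨ p ≥ -1)) → p ≠ -8))))) ∧ ((¬(pos < -2 ∨ pos ≤ p - 15)) → (∀p_2. ((2*pos = 0 → (((p_2 > 7 → 4*p_2 + 4*pos > -33) → p_2 ≠ -8) ∧ ((¬(p_2 > 7 → 4*p_2 + 4*pos > -33)) → (∀p_1. p_1 + 2*p_2 + 2*pos ≠ -18)))) ∧ ((¬(2*pos = 0)) → (((3*p_2 < -5 ∨ p_2 ≥ -1) → 2*pos ≠ 2) ∧ ((¬(3*p_2 < -5 ∨ p_2 ≥ -1)) → p_2 ≠ -8))))))
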